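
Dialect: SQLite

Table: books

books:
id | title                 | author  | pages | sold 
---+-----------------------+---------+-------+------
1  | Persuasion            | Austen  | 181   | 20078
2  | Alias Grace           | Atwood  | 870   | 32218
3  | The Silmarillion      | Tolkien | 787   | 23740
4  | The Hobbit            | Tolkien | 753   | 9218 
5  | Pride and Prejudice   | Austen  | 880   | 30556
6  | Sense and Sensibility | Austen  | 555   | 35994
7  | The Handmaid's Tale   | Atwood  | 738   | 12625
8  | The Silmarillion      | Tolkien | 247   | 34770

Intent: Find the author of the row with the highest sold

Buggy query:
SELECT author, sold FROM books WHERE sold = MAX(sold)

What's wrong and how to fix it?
Bug: WHERE is evaluated per row; an aggregate over the whole table isn't defined there

Fix: Use a subquery: WHERE sold = (SELECT MAX(sold) FROM books)

Corrected query:
SELECT author, sold FROM books WHERE sold = (SELECT MAX(sold) FROM books)

Result:
author | sold 
-------+------
Austen | 35994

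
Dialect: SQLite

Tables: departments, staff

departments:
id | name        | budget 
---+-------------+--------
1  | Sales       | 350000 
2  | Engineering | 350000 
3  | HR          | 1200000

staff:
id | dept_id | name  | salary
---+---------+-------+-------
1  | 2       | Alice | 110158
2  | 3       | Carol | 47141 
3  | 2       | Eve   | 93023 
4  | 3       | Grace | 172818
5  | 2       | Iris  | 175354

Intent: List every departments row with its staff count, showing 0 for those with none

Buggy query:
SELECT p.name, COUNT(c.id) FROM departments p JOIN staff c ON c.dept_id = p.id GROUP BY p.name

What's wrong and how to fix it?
Bug: INNER JOIN drops departments rows that have no matching staff rows

Fix: Switch to LEFT JOIN to retain unmatched parent rows

Corrected query:
SELECT p.name, COUNT(c.id) FROM departments p LEFT JOIN staff c ON c.dept_id = p.id GROUP BY p.name

Result:
name        | COUNT(c.id)
------------+------------
Engineering | 3          
HR          | 2          
Sales       | 0          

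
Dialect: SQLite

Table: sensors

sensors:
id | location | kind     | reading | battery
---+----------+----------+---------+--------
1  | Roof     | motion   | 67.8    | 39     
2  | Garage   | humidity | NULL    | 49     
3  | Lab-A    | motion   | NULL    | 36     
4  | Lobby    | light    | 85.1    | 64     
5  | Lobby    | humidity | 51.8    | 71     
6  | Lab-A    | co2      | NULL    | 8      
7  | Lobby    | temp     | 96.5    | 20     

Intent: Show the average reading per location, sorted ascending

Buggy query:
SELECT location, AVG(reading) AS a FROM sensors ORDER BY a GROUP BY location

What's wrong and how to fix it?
Bug: GROUP BY must precede ORDER BY

Fix: Move ORDER BY to the end, after GROUP BY

Corrected query:
SELECT location, AVG(reading) AS a FROM sensors GROUP BY location ORDER BY a

Result:
location | a   
---------+-----
Garage   | NULL
Lab-A    | NULL
Roof     | 67.8
Lobby    | 77.8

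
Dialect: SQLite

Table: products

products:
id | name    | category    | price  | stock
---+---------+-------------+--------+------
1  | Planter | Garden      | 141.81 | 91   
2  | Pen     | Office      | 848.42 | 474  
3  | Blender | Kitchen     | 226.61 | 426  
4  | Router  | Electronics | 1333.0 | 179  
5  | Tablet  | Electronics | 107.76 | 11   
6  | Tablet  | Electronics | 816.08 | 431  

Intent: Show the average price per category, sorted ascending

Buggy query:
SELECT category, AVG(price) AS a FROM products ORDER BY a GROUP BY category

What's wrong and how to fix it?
Bug: ORDER BY appears before GROUP BY; SQL clause order requires GROUP BY first

Fix: Move ORDER BY to the end, after GROUP BY

Corrected query:
SELECT category, AVG(price) AS a FROM products GROUP BY category ORDER BY a

Result:
category    | a     
------------+-------
Garden      | 141.81
Kitchen     | 226.61
Electronics | 752.28
Office      | 848.42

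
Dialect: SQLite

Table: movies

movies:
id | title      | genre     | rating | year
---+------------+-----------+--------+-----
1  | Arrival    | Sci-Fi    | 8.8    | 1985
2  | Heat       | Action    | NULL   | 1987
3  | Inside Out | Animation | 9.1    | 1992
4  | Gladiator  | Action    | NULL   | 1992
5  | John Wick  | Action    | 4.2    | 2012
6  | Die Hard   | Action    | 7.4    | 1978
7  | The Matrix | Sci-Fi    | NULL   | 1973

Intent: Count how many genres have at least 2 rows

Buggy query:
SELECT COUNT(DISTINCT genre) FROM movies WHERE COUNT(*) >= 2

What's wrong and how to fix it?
Bug: COUNT(*) cannot appear in WHERE; the per-group count doesn't exist yet

Fix: Use a subquery that GROUPs and filters with HAVING, then count its rows

Corrected query:
SELECT COUNT(*) FROM (SELECT genre FROM movies GROUP BY genre HAVING COUNT(*) >= 2)

Result:
COUNT(*)
--------
2       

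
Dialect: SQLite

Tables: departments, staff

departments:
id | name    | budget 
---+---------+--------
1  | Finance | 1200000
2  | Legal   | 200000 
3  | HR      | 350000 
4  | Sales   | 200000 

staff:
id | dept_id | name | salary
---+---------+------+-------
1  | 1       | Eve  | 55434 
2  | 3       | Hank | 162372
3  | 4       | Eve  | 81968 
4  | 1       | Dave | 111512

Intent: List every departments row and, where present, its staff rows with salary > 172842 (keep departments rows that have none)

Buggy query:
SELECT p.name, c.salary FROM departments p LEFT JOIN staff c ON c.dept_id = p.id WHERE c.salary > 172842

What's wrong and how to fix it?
Bug: A WHERE condition on the right-hand table after LEFT JOIN drops unmatched parents

Fix: Put 'c.salary > 172842' in the JOIN's ON clause instead of WHERE

Corrected query:
SELECT p.name, c.salary FROM departments p LEFT JOIN staff c ON c.dept_id = p.id AND c.salary > 172842

Result:
name    | salary
--------+-------
Finance | NULL  
Legal   | NULL  
HR      | NULL  
Sales   | NULL  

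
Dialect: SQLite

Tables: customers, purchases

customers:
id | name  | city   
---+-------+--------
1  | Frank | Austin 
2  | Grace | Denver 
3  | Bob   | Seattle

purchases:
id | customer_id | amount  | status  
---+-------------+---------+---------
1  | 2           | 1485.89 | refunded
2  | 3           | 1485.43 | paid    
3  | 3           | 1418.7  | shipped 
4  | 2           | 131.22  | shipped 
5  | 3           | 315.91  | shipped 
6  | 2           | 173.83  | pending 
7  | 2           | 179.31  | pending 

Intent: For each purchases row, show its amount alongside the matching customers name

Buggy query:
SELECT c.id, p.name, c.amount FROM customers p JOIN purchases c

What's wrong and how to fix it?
Bug: Missing join condition: each purchases row is matched to all customers rows instead of just its own

Fix: Add ON c.customer_id = p.id to the JOIN

Corrected query:
SELECT c.id, p.name, c.amount FROM customers p JOIN purchases c ON c.customer_id = p.id

Result:
id | name  | amount 
---+-------+--------
1  | Grace | 1485.89
2  | Bob   | 1485.43
3  | Bob   | 1418.7 
4  | Grace | 131.22 
5  | Bob   | 315.91 
6  | Grace | 173.83 
7  | Grace | 179.31 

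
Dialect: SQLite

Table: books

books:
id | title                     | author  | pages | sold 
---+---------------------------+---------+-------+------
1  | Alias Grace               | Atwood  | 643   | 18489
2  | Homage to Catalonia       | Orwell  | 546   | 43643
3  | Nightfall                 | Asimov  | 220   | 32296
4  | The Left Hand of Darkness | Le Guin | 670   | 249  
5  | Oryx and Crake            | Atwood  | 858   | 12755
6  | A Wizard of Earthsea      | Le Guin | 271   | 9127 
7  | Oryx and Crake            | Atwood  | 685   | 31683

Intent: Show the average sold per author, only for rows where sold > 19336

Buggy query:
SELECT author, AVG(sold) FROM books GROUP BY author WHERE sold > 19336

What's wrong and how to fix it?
Bug: Row-level WHERE must come before GROUP BY in the clause order

Fix: Move the WHERE clause before GROUP BY

Corrected query:
SELECT author, AVG(sold) FROM books WHERE sold > 19336 GROUP BY author

Result:
author | AVG(sold)
-------+----------
Asimov | 32296    
Atwood | 31683    
Orwell | 43643    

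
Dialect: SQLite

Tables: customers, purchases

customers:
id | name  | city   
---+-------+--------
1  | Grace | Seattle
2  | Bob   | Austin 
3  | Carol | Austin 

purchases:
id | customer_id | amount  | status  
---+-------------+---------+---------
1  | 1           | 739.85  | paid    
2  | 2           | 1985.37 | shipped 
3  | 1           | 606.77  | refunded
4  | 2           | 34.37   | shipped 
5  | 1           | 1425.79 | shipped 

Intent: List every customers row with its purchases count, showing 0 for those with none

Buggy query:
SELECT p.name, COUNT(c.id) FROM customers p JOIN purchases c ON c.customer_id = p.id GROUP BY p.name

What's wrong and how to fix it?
Bug: INNER JOIN drops customers rows that have no matching purchases rows

Fix: Use LEFT JOIN so parents without children still appear (COUNT(c.id) gives 0)

Corrected query:
SELECT p.name, COUNT(c.id) FROM customers p LEFT JOIN purchases c ON c.customer_id = p.id GROUP BY p.name

Result:
name  | COUNT(c.id)
------+------------
Bob   | 2          
Carol | 0          
Grace | 3          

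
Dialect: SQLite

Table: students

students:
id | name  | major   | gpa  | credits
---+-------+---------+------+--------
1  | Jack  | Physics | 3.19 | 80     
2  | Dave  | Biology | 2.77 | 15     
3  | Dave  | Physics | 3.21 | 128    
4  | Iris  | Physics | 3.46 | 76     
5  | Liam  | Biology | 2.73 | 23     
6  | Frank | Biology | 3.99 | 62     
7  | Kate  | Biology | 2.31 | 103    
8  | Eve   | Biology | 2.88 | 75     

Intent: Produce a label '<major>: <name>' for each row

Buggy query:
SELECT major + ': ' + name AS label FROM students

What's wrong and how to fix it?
Bug: '+' is numeric addition; on text columns SQLite converts them to 0 instead of concatenating

Fix: Use the || operator for string concatenation

Corrected query:
SELECT major || ': ' || name AS label FROM students

Result:
label         
--------------
Physics: Jack 
Biology: Dave 
Physics: Dave 
Physics: Iris 
Biology: Liam 
Biology: Frank
Biology: Kate 
Biology: Eve  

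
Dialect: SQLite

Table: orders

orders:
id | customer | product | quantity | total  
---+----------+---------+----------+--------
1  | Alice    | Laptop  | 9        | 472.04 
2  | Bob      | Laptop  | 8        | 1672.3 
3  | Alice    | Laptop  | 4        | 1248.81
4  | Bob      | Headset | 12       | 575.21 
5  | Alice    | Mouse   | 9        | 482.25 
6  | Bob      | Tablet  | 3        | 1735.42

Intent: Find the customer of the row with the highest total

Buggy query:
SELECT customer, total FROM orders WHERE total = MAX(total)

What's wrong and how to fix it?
Bug: MAX(total) is an aggregate and cannot be used directly in WHERE

Fix: Use a subquery: WHERE total = (SELECT MAX(total) FROM orders)

Corrected query:
SELECT customer, total FROM orders WHERE total = (SELECT MAX(total) FROM orders)

Result:
customer | total  
---------+--------
Bob      | 1735.42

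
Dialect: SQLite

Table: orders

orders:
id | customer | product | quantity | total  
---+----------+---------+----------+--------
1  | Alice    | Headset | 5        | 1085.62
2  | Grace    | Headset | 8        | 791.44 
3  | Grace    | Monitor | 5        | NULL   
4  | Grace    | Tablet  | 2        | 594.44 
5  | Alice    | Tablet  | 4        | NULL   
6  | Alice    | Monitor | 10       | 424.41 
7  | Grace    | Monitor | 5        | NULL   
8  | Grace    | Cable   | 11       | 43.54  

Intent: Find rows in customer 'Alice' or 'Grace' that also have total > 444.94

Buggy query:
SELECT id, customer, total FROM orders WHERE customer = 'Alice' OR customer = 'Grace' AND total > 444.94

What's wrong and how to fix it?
Bug: Without parentheses, AND is evaluated before OR, so the total filter only applies to the 'Grace' branch

Fix: Group the OR with parentheses (or use IN), then AND the threshold

Corrected query:
SELECT id, customer, total FROM orders WHERE (customer = 'Alice' OR customer = 'Grace') AND total > 444.94

Result:
id | customer | total  
---+----------+--------
1  | Alice    | 1085.62
2  | Grace    | 791.44 
4  | Grace    | 594.44 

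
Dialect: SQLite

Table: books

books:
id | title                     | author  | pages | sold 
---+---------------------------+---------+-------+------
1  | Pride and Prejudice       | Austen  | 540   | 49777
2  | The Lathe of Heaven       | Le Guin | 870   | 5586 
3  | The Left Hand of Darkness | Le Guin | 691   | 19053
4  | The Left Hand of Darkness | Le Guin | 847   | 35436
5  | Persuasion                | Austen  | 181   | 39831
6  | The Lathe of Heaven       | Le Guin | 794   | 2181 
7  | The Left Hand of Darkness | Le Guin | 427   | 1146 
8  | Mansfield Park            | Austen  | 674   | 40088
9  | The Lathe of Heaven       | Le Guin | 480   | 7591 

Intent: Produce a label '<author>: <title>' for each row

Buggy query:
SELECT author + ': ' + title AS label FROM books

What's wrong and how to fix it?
Bug: '+' is numeric addition; on text columns SQLite converts them to 0 instead of concatenating

Fix: Use the || operator for string concatenation

Corrected query:
SELECT author || ': ' || title AS label FROM books

Result:
label                             
----------------------------------
Austen: Pride and Prejudice       
Le Guin: The Lathe of Heaven      
Le Guin: The Left Hand of Darkness
Le Guin: The Left Hand of Darkness
Austen: Persuasion                
Le Guin: The Lathe of Heaven      
Le Guin: The Left Hand of Darkness
Austen: Mansfield Park            
Le Guin: The Lathe of Heaven      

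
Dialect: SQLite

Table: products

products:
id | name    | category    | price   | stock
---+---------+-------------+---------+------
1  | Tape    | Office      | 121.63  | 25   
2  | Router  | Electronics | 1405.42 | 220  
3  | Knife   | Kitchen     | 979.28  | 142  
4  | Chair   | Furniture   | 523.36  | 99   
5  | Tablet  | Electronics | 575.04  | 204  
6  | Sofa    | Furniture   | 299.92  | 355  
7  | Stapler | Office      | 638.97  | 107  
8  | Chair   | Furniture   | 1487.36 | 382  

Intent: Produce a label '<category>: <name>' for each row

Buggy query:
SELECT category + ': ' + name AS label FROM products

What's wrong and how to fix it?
Bug: '+' is numeric addition; on text columns SQLite converts them to 0 instead of concatenating

Fix: Use the || operator for string concatenation

Corrected query:
SELECT category || ': ' || name AS label FROM products

Result:
label              
-------------------
Office: Tape       
Electronics: Router
Kitchen: Knife     
Furniture: Chair   
Electronics: Tablet
Furniture: Sofa    
Office: Stapler    
Furniture: Chair   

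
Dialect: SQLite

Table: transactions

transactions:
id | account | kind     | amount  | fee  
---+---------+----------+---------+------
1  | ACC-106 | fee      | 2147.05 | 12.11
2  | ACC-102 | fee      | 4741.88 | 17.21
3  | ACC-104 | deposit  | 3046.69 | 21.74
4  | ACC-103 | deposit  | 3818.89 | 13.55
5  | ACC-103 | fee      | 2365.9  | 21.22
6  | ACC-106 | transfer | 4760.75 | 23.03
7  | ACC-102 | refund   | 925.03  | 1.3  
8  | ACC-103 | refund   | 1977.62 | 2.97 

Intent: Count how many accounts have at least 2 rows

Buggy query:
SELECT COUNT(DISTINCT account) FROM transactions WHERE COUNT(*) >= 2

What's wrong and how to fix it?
Bug: WHERE filters individual rows, not groups, so a group-level COUNT is invalid there

Fix: Group first with HAVING COUNT(*) >= 2, then COUNT the resulting groups

Corrected query:
SELECT COUNT(*) FROM (SELECT account FROM transactions GROUP BY account HAVING COUNT(*) >= 2)

Result:
COUNT(*)
--------
3       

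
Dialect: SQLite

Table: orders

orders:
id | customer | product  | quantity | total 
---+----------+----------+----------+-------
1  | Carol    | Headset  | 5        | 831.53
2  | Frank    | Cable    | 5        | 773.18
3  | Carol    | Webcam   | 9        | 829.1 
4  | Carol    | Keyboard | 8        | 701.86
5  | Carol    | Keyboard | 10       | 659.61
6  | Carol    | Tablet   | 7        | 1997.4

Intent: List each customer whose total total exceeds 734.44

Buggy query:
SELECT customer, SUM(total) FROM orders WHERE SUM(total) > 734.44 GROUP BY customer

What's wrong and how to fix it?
Bug: SUM(total) is an aggregate, but WHERE filters rows before aggregation

Fix: Move the aggregate condition to a HAVING clause

Corrected query:
SELECT customer, SUM(total) FROM orders GROUP BY customer HAVING SUM(total) > 734.44

Result:
customer | SUM(total)
---------+-----------
Carol    | 5019.5    
Frank    | 773.18    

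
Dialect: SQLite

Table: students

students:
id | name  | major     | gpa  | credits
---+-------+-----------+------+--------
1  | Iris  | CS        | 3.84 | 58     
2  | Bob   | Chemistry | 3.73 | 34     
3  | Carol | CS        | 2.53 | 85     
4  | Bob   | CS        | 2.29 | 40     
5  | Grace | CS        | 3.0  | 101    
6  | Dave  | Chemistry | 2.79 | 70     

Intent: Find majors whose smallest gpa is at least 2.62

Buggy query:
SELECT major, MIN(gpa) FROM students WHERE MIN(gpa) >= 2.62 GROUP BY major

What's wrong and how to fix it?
Bug: MIN() in WHERE is a misuse of aggregate

Fix: Use HAVING for the per-group MIN condition

Corrected query:
SELECT major, MIN(gpa) FROM students GROUP BY major HAVING MIN(gpa) >= 2.62

Result:
major     | MIN(gpa)
----------+---------
Chemistry | 2.79    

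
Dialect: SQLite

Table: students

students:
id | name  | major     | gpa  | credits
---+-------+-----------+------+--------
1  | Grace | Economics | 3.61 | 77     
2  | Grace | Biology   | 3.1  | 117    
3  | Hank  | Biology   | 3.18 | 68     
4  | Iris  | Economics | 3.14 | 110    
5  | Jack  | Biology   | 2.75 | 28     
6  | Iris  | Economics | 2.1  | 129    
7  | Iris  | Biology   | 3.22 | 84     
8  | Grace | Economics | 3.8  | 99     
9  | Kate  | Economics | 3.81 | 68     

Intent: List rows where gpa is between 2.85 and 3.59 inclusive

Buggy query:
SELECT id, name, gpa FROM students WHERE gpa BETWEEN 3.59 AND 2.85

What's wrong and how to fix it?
Bug: The bounds are reversed; BETWEEN a AND b requires a <= b to match anything

Fix: Swap the bounds so the smaller value comes first

Corrected query:
SELECT id, name, gpa FROM students WHERE gpa BETWEEN 2.85 AND 3.59

Result:
id | name  | gpa 
---+-------+-----
2  | Grace | 3.1 
3  | Hank  | 3.18
4  | Iris  | 3.14
7  | Iris  | 3.22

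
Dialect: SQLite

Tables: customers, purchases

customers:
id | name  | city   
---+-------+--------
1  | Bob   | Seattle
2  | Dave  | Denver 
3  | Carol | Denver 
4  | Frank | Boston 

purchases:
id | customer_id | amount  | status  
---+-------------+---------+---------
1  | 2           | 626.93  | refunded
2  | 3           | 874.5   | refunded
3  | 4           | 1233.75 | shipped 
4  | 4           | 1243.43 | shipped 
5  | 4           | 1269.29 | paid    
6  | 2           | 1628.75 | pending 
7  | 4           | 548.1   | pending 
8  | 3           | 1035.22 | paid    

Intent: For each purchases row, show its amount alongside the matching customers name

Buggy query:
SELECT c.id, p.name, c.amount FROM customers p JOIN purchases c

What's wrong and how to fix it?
Bug: Missing join condition: each purchases row is matched to all customers rows instead of just its own

Fix: Specify the join condition linking the foreign key to the parent id

Corrected query:
SELECT c.id, p.name, c.amount FROM customers p JOIN purchases c ON c.customer_id = p.id

Result:
id | name  | amount 
---+-------+--------
1  | Dave  | 626.93 
2  | Carol | 874.5  
3  | Frank | 1233.75
4  | Frank | 1243.43
5  | Frank | 1269.29
6  | Dave  | 1628.75
7  | Frank | 548.1  
8  | Carol | 1035.22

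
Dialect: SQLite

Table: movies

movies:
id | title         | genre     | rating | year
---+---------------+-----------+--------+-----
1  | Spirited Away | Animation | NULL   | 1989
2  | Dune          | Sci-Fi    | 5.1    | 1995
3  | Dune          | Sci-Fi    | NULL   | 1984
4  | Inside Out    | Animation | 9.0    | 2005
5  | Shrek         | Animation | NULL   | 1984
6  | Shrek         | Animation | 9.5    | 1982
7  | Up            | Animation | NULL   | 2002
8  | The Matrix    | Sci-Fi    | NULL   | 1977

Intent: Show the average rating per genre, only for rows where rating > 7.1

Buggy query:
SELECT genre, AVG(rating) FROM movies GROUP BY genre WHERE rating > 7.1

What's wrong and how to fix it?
Bug: Row-level WHERE must come before GROUP BY in the clause order

Fix: Place WHERE between FROM and GROUP BY

Corrected query:
SELECT genre, AVG(rating) FROM movies WHERE rating > 7.1 GROUP BY genre

Result:
genre     | AVG(rating)
----------+------------
Animation | 9.25       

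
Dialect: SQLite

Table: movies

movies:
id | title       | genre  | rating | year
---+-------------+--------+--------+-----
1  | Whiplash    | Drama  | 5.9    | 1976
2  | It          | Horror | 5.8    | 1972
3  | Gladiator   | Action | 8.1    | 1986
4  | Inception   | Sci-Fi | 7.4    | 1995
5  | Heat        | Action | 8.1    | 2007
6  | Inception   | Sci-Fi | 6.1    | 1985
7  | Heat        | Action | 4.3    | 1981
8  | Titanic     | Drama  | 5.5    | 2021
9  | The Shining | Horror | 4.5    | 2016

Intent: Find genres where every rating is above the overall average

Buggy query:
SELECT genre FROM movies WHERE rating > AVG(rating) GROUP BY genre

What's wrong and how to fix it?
Bug: AVG() is an aggregate; it can't sit directly in WHERE

Fix: Use a subquery for AVG and a HAVING MIN(...) filter so the condition holds for every row in the group

Corrected query:
SELECT genre FROM movies GROUP BY genre HAVING MIN(rating) > (SELECT AVG(rating) FROM movies)

Result:
(no rows)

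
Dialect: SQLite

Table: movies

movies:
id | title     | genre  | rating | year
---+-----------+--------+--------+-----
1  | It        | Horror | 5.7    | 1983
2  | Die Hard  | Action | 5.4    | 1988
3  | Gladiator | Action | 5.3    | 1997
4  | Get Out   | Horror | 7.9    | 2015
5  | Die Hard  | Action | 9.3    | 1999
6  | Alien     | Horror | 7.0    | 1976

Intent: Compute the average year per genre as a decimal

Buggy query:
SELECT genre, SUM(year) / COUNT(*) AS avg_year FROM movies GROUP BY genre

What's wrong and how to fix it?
Bug: Both operands are integers, so '/' performs integer division and truncates

Fix: Multiply by 1.0 (or CAST to REAL) to force floating-point division

Corrected query:
SELECT genre, SUM(year) * 1.0 / COUNT(*) AS avg_year FROM movies GROUP BY genre

Result:
genre  | avg_year   
-------+------------
Action | 1994.666667
Horror | 1991.333333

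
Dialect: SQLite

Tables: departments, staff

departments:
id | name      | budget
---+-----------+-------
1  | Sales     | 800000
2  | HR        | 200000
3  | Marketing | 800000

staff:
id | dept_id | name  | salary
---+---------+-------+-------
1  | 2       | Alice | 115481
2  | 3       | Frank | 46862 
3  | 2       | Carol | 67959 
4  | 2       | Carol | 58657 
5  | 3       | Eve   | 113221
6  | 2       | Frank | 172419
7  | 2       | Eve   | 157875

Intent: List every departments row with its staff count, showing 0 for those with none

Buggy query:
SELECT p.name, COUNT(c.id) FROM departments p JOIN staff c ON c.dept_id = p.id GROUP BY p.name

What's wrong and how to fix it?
Bug: An inner join excludes parents with zero children

Fix: Use LEFT JOIN so parents without children still appear (COUNT(c.id) gives 0)

Corrected query:
SELECT p.name, COUNT(c.id) FROM departments p LEFT JOIN staff c ON c.dept_id = p.id GROUP BY p.name

Result:
name      | COUNT(c.id)
----------+------------
HR        | 5          
Marketing | 2          
Sales     | 0          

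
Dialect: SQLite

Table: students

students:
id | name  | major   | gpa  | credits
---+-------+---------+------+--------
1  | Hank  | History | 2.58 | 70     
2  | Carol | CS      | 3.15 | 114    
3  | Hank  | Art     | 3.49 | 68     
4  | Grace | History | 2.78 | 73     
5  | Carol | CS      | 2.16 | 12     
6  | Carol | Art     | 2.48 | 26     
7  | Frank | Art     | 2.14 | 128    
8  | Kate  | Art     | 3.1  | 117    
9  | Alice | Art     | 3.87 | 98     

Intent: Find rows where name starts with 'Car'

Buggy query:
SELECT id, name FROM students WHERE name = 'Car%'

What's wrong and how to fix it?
Bug: '=' compares the literal string including the % character; pattern matching needs LIKE

Fix: Use LIKE for wildcard pattern matching

Corrected query:
SELECT id, name FROM students WHERE name LIKE 'Car%'

Result:
id | name 
---+------
2  | Carol
5  | Carol
6  | Carol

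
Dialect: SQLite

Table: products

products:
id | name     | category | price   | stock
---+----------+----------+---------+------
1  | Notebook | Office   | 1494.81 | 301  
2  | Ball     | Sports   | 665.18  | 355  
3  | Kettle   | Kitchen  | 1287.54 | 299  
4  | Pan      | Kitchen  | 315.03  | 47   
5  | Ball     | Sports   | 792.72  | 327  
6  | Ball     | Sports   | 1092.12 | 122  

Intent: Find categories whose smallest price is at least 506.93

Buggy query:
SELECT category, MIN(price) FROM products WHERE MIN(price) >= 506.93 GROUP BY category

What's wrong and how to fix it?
Bug: Aggregates like MIN are computed per group after WHERE runs

Fix: Replace WHERE with HAVING after the GROUP BY

Corrected query:
SELECT category, MIN(price) FROM products GROUP BY category HAVING MIN(price) >= 506.93

Result:
category | MIN(price)
---------+-----------
Office   | 1494.81   
Sports   | 665.18    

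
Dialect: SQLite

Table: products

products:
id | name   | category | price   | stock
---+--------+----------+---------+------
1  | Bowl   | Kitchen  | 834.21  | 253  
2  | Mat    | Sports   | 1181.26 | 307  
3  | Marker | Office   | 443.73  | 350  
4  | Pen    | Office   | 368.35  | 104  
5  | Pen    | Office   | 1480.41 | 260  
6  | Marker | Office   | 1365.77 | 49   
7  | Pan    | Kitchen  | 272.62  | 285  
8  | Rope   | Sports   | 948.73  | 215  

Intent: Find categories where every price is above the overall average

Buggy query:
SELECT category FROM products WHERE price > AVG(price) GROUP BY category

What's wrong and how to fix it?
Bug: WHERE evaluates per row before aggregation, so AVG() is unavailable

Fix: Compute the overall average in a scalar subquery and compare each group's MIN against it in HAVING

Corrected query:
SELECT category FROM products GROUP BY category HAVING MIN(price) > (SELECT AVG(price) FROM products)

Result:
category
--------
Sports  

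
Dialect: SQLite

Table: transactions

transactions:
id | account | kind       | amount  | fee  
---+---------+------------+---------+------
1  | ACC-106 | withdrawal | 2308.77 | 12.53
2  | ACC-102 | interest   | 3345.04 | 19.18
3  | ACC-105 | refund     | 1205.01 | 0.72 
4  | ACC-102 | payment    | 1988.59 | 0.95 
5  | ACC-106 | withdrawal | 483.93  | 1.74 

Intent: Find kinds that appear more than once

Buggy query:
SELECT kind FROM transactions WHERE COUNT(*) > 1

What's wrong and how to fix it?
Bug: COUNT(*) is an aggregate and cannot be used in WHERE

Fix: GROUP BY kind, then filter groups with HAVING COUNT(*) > 1

Corrected query:
SELECT kind FROM transactions GROUP BY kind HAVING COUNT(*) > 1

Result:
kind      
----------
withdrawal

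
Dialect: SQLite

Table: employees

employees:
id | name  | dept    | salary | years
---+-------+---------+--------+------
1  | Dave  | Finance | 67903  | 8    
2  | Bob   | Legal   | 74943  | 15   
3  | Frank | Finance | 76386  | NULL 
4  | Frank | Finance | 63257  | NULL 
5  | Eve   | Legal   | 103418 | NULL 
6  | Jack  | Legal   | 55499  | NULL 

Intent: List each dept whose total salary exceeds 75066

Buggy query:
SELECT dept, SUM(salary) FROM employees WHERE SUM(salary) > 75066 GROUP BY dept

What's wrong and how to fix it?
Bug: Aggregate functions cannot appear in a WHERE clause

Fix: Use HAVING (which filters groups after aggregation) instead of WHERE

Corrected query:
SELECT dept, SUM(salary) FROM employees GROUP BY dept HAVING SUM(salary) > 75066

Result:
dept    | SUM(salary)
--------+------------
Finance | 207546     
Legal   | 233860     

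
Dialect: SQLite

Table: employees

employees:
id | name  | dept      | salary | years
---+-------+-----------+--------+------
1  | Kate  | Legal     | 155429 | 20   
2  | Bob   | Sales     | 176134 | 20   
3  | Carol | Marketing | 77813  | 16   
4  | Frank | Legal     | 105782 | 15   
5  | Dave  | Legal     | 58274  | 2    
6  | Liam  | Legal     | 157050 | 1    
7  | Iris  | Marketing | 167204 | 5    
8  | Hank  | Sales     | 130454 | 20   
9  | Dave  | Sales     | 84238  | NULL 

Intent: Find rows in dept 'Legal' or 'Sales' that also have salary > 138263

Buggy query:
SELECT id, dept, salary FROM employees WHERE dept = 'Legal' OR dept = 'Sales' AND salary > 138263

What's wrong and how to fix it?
Bug: AND binds tighter than OR, so this parses as dept = 'Legal' OR (dept = 'Sales' AND salary > 138263)

Fix: Add parentheses around the OR so the AND applies to both alternatives

Corrected query:
SELECT id, dept, salary FROM employees WHERE (dept = 'Legal' OR dept = 'Sales') AND salary > 138263

Result:
id | dept  | salary
---+-------+-------
1  | Legal | 155429
2  | Sales | 176134
6  | Legal | 157050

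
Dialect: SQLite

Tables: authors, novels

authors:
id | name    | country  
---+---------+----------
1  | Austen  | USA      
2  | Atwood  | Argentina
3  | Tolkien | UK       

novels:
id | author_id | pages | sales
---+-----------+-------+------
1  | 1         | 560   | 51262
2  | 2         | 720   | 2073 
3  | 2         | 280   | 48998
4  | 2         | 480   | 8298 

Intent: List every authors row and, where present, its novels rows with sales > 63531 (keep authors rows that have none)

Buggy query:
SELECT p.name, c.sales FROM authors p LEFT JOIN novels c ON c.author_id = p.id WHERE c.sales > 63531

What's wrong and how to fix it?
Bug: Filtering c.sales in WHERE discards the NULL rows produced by LEFT JOIN, turning it into an inner join

Fix: Put 'c.sales > 63531' in the JOIN's ON clause instead of WHERE

Corrected query:
SELECT p.name, c.sales FROM authors p LEFT JOIN novels c ON c.author_id = p.id AND c.sales > 63531

Result:
name    | sales
--------+------
Austen  | NULL 
Atwood  | NULL 
Tolkien | NULL 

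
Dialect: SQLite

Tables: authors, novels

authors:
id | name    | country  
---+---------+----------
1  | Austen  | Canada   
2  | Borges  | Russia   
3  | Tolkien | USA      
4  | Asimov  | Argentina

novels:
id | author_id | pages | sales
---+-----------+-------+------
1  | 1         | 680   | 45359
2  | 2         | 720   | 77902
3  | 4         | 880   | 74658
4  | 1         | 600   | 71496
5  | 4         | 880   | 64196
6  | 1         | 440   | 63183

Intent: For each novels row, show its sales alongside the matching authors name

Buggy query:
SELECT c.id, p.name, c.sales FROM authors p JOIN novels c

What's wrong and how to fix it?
Bug: JOIN with no ON clause produces a cartesian product; every novels row pairs with every authors row

Fix: Add ON c.author_id = p.id to the JOIN

Corrected query:
SELECT c.id, p.name, c.sales FROM authors p JOIN novels c ON c.author_id = p.id

Result:
id | name   | sales
---+--------+------
1  | Austen | 45359
2  | Borges | 77902
3  | Asimov | 74658
4  | Austen | 71496
5  | Asimov | 64196
6  | Austen | 63183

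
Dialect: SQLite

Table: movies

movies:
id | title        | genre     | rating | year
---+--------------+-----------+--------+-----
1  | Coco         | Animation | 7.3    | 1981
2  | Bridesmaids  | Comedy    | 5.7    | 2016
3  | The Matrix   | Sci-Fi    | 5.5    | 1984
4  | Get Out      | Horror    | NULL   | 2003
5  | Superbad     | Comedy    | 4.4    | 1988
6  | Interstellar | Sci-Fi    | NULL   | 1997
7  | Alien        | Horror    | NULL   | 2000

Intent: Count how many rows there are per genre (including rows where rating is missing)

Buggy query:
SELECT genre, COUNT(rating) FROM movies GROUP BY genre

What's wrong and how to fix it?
Bug: COUNT(column) counts non-NULL values only; rows with NULL rating aren't counted

Fix: Use COUNT(*) to count all rows regardless of NULL

Corrected query:
SELECT genre, COUNT(*) FROM movies GROUP BY genre

Result:
genre     | COUNT(*)
----------+---------
Animation | 1       
Comedy    | 2       
Horror    | 2       
Sci-Fi    | 2       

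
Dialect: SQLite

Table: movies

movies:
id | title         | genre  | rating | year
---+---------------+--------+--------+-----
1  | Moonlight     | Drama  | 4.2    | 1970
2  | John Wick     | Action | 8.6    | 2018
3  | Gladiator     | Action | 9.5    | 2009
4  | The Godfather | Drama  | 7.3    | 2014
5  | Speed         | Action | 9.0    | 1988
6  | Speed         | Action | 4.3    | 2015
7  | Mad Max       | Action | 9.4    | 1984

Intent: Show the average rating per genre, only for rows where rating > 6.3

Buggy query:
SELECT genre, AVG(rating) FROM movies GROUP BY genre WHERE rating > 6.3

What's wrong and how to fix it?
Bug: Row-level WHERE must come before GROUP BY in the clause order

Fix: Move the WHERE clause before GROUP BY

Corrected query:
SELECT genre, AVG(rating) FROM movies WHERE rating > 6.3 GROUP BY genre

Result:
genre  | AVG(rating)
-------+------------
Action | 9.125      
Drama  | 7.3        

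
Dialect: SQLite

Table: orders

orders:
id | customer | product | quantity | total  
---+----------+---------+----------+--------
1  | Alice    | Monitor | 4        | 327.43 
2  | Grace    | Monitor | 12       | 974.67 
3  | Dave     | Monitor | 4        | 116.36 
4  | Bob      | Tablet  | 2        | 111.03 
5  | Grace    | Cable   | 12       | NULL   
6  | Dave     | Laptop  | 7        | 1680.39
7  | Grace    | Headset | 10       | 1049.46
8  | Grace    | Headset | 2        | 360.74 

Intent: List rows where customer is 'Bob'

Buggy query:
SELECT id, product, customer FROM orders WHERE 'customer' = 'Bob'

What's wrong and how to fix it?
Bug: Single quotes denote string literals in SQL; the column name is being compared as a constant string

Fix: Remove the quotes around the column name (or use double quotes for an identifier)

Corrected query:
SELECT id, product, customer FROM orders WHERE customer = 'Bob'

Result:
id | product | customer
---+---------+---------
4  | Tablet  | Bob     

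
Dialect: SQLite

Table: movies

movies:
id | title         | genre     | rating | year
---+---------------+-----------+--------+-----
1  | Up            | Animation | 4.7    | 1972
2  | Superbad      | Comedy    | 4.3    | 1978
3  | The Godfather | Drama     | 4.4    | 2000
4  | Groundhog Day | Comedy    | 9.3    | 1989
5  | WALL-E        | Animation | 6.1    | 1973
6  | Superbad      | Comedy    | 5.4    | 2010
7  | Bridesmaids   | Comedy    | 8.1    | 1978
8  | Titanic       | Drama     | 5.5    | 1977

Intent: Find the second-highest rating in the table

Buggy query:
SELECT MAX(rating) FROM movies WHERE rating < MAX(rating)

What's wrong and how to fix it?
Bug: MAX(rating) on the right of the comparison is an aggregate-in-WHERE error

Fix: Compute the overall MAX in a subquery, then take MAX of rows below it

Corrected query:
SELECT MAX(rating) FROM movies WHERE rating < (SELECT MAX(rating) FROM movies)

Result:
MAX(rating)
-----------
8.1        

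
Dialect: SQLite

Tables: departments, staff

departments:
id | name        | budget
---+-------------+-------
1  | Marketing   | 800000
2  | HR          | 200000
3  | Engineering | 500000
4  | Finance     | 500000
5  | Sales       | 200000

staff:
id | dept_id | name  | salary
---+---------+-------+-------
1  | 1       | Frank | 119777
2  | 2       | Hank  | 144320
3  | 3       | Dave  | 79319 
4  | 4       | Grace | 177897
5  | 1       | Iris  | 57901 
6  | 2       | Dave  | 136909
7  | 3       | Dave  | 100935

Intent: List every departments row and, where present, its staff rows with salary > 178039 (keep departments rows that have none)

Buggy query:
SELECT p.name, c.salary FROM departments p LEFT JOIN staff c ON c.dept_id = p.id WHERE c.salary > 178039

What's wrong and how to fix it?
Bug: Filtering c.salary in WHERE discards the NULL rows produced by LEFT JOIN, turning it into an inner join

Fix: Put 'c.salary > 178039' in the JOIN's ON clause instead of WHERE

Corrected query:
SELECT p.name, c.salary FROM departments p LEFT JOIN staff c ON c.dept_id = p.id AND c.salary > 178039

Result:
name        | salary
------------+-------
Marketing   | NULL  
HR          | NULL  
Engineering | NULL  
Finance     | NULL  
Sales       | NULL  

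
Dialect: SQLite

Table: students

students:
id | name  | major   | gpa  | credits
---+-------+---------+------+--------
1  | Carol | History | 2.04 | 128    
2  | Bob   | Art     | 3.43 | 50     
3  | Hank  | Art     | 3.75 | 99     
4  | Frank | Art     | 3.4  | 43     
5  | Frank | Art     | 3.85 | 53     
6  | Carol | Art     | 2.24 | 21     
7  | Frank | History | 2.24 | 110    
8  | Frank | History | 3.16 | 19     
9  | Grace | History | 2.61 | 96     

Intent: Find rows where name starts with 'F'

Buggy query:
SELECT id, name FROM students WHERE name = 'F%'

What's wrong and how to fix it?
Bug: Wildcards only work with LIKE; '=' treats '%' as a literal character

Fix: Replace '=' with LIKE so 'F%' is treated as a pattern

Corrected query:
SELECT id, name FROM students WHERE name LIKE 'F%'

Result:
id | name 
---+------
4  | Frank
5  | Frank
7  | Frank
8  | Frank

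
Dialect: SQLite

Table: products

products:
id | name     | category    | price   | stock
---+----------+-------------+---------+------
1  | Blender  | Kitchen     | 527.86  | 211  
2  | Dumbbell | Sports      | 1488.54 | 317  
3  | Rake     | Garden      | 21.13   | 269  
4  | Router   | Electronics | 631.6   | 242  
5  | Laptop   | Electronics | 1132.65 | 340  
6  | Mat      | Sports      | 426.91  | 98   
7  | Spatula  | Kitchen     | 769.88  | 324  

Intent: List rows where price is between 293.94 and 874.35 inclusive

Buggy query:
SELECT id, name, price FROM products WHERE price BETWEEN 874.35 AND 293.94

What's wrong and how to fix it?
Bug: BETWEEN expects the lower bound first; with 874.35 AND 293.94 the range is empty

Fix: Write BETWEEN 293.94 AND 874.35

Corrected query:
SELECT id, name, price FROM products WHERE price BETWEEN 293.94 AND 874.35

Result:
id | name    | price 
---+---------+-------
1  | Blender | 527.86
4  | Router  | 631.6 
6  | Mat     | 426.91
7  | Spatula | 769.88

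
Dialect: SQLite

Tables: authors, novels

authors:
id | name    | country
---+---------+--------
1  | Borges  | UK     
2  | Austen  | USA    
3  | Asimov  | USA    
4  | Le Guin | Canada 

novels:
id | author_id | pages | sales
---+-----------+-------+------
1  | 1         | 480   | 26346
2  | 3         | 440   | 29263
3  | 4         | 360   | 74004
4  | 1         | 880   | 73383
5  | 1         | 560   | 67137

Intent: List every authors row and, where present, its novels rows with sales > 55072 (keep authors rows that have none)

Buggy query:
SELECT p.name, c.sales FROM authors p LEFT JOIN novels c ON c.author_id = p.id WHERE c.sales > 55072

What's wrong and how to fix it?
Bug: A WHERE condition on the right-hand table after LEFT JOIN drops unmatched parents

Fix: Put 'c.sales > 55072' in the JOIN's ON clause instead of WHERE

Corrected query:
SELECT p.name, c.sales FROM authors p LEFT JOIN novels c ON c.author_id = p.id AND c.sales > 55072

Result:
name    | sales
--------+------
Borges  | 67137
Borges  | 73383
Austen  | NULL 
Asimov  | NULL 
Le Guin | 74004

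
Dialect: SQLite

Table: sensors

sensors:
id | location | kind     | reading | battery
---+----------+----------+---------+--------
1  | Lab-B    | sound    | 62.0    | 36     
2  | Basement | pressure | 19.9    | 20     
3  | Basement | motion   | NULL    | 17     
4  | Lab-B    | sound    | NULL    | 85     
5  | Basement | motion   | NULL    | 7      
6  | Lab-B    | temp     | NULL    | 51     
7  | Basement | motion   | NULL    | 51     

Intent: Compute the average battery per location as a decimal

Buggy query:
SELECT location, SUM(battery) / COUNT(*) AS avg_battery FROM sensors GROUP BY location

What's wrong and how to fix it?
Bug: Both operands are integers, so '/' performs integer division and truncates

Fix: Cast one side to REAL so the division keeps the fractional part

Corrected query:
SELECT location, SUM(battery) * 1.0 / COUNT(*) AS avg_battery FROM sensors GROUP BY location

Result:
location | avg_battery
---------+------------
Basement | 23.75      
Lab-B    | 57.333333  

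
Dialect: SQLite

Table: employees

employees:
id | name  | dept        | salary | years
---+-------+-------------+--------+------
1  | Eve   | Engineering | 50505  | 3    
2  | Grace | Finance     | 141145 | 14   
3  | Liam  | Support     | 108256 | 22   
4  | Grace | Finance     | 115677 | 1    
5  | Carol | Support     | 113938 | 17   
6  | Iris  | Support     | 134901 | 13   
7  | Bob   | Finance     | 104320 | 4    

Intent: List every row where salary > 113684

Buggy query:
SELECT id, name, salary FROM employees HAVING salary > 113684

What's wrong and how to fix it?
Bug: HAVING filters the output of aggregation, but this query has no GROUP BY and no aggregate functions, so SQLite rejects it (HAVING clause on a non-aggregate query); the condition here is per row

Fix: Replace HAVING with WHERE since the condition applies to individual rows

Corrected query:
SELECT id, name, salary FROM employees WHERE salary > 113684

Result:
id | name  | salary
---+-------+-------
2  | Grace | 141145
4  | Grace | 115677
5  | Carol | 113938
6  | Iris  | 134901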